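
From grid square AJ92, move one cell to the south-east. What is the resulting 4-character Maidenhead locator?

BJ01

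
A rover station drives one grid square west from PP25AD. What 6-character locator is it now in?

PP15xd

Longitude subsquare a = 0; −1 → -1, wraps to 23 = x, carry into square.
Longitude square 2; −1 → 1.
The latitude characters are unchanged.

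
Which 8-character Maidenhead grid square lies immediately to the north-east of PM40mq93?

PM40nq04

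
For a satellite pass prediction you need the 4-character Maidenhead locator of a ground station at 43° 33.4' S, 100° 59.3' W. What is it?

Offset from 180°W / 90°S: lon 79.01°, lat 46.44°.
Field: 79.01/20 → 3 → D, 46.44/10 → 4 → E; chars DE.
Square: 19.01/2 → 9, 6.44/1 → 6; chars 96.

DE96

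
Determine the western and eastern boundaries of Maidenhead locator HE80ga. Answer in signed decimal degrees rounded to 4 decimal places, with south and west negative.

Field H=7, E=4: +7·20° lon, +4·10° lat → SW at lon -40°, lat -50°.
Square 8, 0: +8·2° lon, +0·1° lat → SW at lon -24°, lat -50°.
Subsquare g=6, a=0: +6·0.0833333° lon, +0·0.0416667° lat → SW at lon -23.5°, lat -50°.
Cell spans 0.0833333° lon × 0.0416667° lat.
west -23.5000, east -23.4167.

-23.5000, -23.4167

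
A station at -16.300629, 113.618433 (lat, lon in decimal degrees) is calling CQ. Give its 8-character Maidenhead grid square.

Offset from 180°W / 90°S: lon 293.61843°, lat 73.69937°.
Field: 293.61843/20 → 14 → O, 73.69937/10 → 7 → H; chars OH.
Square: 13.61843/2 → 6, 3.69937/1 → 3; chars 63.
Subsquare: 1.61843/0.0833333 → 19 → t, 0.69937/0.0416667 → 16 → q; chars tq.
Extended square: 0.03510/0.00833333 → 4, 0.03270/0.00416667 → 7; chars 47.

OH63tq47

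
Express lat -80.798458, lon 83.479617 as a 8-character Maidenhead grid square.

NA19re78

Shift to the Maidenhead origin (180°W, 90°S): lon 263.47962, lat 9.20154.
Field: 263.47962/20 → 13 → N, 9.20154/10 → 0 → A; chars NA.
Square: 3.47962/2 → 1, 9.20154/1 → 9; chars 19.
Subsquare: 1.47962/0.0833333 → 17 → r, 0.20154/0.0416667 → 4 → e; chars re.
Extended square: 0.06295/0.00833333 → 7, 0.03488/0.00416667 → 8; chars 78.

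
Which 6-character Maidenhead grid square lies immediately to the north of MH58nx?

Latitude subsquare x = 23; +1 → 24, wraps to 0 = a, carry into square.
Latitude square 8; +1 → 9.
The longitude characters are unchanged.

MH59na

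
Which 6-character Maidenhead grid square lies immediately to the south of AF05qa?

Latitude subsquare a = 0; −1 → -1, wraps to 23 = x, carry into square.
Latitude square 5; −1 → 4.
The longitude characters are unchanged.

AF04qx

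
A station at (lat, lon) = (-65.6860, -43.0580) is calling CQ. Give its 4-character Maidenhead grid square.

GC84

Add 180° to longitude and 90° to latitude: 136.94, 24.31.
Field: lon ⌊136.94/20⌋ = 6 → G; lat ⌊24.31/10⌋ = 2 → C.
Square: lon ⌊16.94/2⌋ = 8; lat ⌊4.31/1⌋ = 4.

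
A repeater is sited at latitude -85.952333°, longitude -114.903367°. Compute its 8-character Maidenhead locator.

Add 180° to longitude and 90° to latitude: 65.09663, 4.04767.
Field (20°×10°, letters A–R): 65.09663/20 → 3 → D, 4.04767/10 → 0 → A; chars DA.
Square (2°×1°, digits 0–9): 5.09663/2 → 2, 4.04767/1 → 4; chars 24.
Subsquare (5′×2.5′, letters a–x): 1.09663/0.0833333 → 13 → n, 0.04767/0.0416667 → 1 → b; chars nb.
Extended square (30″×15″, digits 0–9): 0.01330/0.00833333 → 1, 0.00600/0.00416667 → 1; chars 11.

DA24nb11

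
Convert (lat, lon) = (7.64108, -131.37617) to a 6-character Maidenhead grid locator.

Shift to the Maidenhead origin (180°W, 90°S): lon 48.6238, lat 97.6411.
Field: 48.6238/20 → 2 → C, 97.6411/10 → 9 → J; chars CJ.
Square: 8.6238/2 → 4, 7.6411/1 → 7; chars 47.
Subsquare: 0.6238/0.0833333 → 7 → h, 0.6411/0.0416667 → 15 → p; chars hp.

CJ47hp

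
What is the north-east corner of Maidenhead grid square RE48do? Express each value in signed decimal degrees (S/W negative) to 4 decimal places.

-41.3750, 168.3333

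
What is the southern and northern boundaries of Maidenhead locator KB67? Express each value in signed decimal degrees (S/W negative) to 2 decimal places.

-73.00, -72.00

Field K=10, B=1: +10·20° lon, +1·10° lat → SW at lon 20°, lat -80°.
Square 6, 7: +6·2° lon, +7·1° lat → SW at lon 32°, lat -73°.
Cell spans 2° lon × 1° lat.
south -73.00, north -72.00.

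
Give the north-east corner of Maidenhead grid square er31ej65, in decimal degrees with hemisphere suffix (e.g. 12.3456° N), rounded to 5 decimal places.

81.40000° N, 93.60833° W

Field E=4, R=17: +4·20° lon, +17·10° lat → SW at lon -100°, lat 80°.
Square 3, 1: +3·2° lon, +1·1° lat → SW at lon -94°, lat 81°.
Subsquare e=4, j=9: +4·0.0833333° lon, +9·0.0416667° lat → SW at lon -93.6667°, lat 81.375°.
Extended square 6, 5: +6·0.00833333° lon, +5·0.00416667° lat → SW at lon -93.6167°, lat 81.3958°.
Cell spans 0.00833333° lon × 0.00416667° lat. NE corner is SW corner plus one full cell.
latitude 81.40000° N, longitude 93.60833° W.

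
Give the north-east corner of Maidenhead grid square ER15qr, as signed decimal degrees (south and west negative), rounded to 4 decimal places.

Field E=4, R=17: +4·20° lon, +17·10° lat → SW at lon -100°, lat 80°.
Square 1, 5: +1·2° lon, +5·1° lat → SW at lon -98°, lat 85°.
Subsquare q=16, r=17: +16·0.0833333° lon, +17·0.0416667° lat → SW at lon -96.6667°, lat 85.7083°.
Cell spans 0.0833333° lon × 0.0416667° lat. NE corner is SW corner plus one full cell.
latitude 85.7500, longitude -96.5833.

85.7500, -96.5833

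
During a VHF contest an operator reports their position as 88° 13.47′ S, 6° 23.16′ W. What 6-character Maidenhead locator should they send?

Add 180° to longitude and 90° to latitude: 173.6140, 1.7755.
Field (20°×10°, letters A–R): lon ⌊173.6140/20⌋ = 8 → I; lat ⌊1.7755/10⌋ = 0 → A.
Square (2°×1°, digits 0–9): lon ⌊13.6140/2⌋ = 6; lat ⌊1.7755/1⌋ = 1.
Subsquare (5′×2.5′, letters a–x): lon ⌊1.6140/0.0833333⌋ = 19 → t; lat ⌊0.7755/0.0416667⌋ = 18 → s.

IA61ts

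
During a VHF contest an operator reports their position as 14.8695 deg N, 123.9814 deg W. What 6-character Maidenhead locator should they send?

Add 180° to longitude and 90° to latitude: 56.0186, 104.8695.
Field (20°×10°, letters A–R): lon ⌊56.0186/20⌋ = 2 → C; lat ⌊104.8695/10⌋ = 10 → K.
Square (2°×1°, digits 0–9): lon ⌊16.0186/2⌋ = 8; lat ⌊4.8695/1⌋ = 4.
Subsquare (5′×2.5′, letters a–x): lon ⌊0.0186/0.0833333⌋ = 0 → a; lat ⌊0.8695/0.0416667⌋ = 20 → u.

CK84au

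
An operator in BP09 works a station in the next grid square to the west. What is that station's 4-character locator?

AP99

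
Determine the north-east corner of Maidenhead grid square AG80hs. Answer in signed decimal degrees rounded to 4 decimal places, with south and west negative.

-29.2083, -163.3333

Field A=0, G=6: +0·20° lon, +6·10° lat → SW at lon -180°, lat -30°.
Square 8, 0: +8·2° lon, +0·1° lat → SW at lon -164°, lat -30°.
Subsquare h=7, s=18: +7·0.0833333° lon, +18·0.0416667° lat → SW at lon -163.417°, lat -29.25°.
Cell spans 0.0833333° lon × 0.0416667° lat. NE corner is SW corner plus one full cell.
latitude -29.2083, longitude -163.3333.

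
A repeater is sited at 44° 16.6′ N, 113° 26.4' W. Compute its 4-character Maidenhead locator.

Add 180° to longitude and 90° to latitude: 66.56, 134.28.
Field: lon ⌊66.56/20⌋ = 3 → D; lat ⌊134.28/10⌋ = 13 → N.
Square: lon ⌊6.56/2⌋ = 3; lat ⌊4.28/1⌋ = 4.

DN34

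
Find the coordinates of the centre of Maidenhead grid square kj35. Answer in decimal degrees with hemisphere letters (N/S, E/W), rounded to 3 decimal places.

5.500° N, 27.000° E

Field K=10, J=9: +10·20° lon, +9·10° lat → SW at lon 20°, lat 0°.
Square 3, 5: +3·2° lon, +5·1° lat → SW at lon 26°, lat 5°.
Cell spans 2° lon × 1° lat. Centre is SW corner plus half of each.
latitude 5.500° N, longitude 27.000° E.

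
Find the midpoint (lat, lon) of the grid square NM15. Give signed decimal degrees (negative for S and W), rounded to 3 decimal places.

35.500, 83.000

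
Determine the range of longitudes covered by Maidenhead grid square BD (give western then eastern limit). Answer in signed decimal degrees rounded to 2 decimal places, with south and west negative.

-160.00, -140.00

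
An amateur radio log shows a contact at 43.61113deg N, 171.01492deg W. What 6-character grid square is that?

AN43lo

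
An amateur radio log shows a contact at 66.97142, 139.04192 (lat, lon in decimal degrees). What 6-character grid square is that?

PP96mx

Offset from 180°W / 90°S: lon 319.0419°, lat 156.9714°.
Field: 319.0419/20 → 15 → P, 156.9714/10 → 15 → P; chars PP.
Square: 19.0419/2 → 9, 6.9714/1 → 6; chars 96.
Subsquare: 1.0419/0.0833333 → 12 → m, 0.9714/0.0416667 → 23 → x; chars mx.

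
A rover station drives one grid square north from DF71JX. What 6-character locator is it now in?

DF72ja

Latitude subsquare x = 23; +1 → 24, wraps to 0 = a, carry into square.
Latitude square 1; +1 → 2.
The longitude characters are unchanged.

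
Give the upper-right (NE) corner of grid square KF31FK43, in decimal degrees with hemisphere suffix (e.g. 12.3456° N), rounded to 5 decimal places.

Field K=10, F=5: +10·20° lon, +5·10° lat → SW at lon 20°, lat -40°.
Square 3, 1: +3·2° lon, +1·1° lat → SW at lon 26°, lat -39°.
Subsquare f=5, k=10: +5·0.0833333° lon, +10·0.0416667° lat → SW at lon 26.4167°, lat -38.5833°.
Extended square 4, 3: +4·0.00833333° lon, +3·0.00416667° lat → SW at lon 26.45°, lat -38.5708°.
Cell spans 0.00833333° lon × 0.00416667° lat. NE corner is SW corner plus one full cell.
latitude 38.56667° S, longitude 26.45833° E.

38.56667° S, 26.45833° E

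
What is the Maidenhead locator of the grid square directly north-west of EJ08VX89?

Longitude extended square 8; −1 → 7.
Latitude extended square 9; +1 → 10, wraps to 0, carry into subsquare.
Latitude subsquare x = 23; +1 → 24, wraps to 0 = a, carry into square.
Latitude square 8; +1 → 9.

EJ09va70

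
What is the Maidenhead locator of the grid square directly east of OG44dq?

Longitude subsquare d = 3; +1 → 4 = e.
The latitude characters are unchanged.

OG44eq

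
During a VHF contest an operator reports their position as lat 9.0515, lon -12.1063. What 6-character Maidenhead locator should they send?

Add 180° to longitude and 90° to latitude: 167.8937, 99.0515.
Field (20°×10°, letters A–R): lon ⌊167.8937/20⌋ = 8 → I; lat ⌊99.0515/10⌋ = 9 → J.
Square (2°×1°, digits 0–9): lon ⌊7.8937/2⌋ = 3; lat ⌊9.0515/1⌋ = 9.
Subsquare (5′×2.5′, letters a–x): lon ⌊1.8937/0.0833333⌋ = 22 → w; lat ⌊0.0515/0.0416667⌋ = 1 → b.

IJ39wb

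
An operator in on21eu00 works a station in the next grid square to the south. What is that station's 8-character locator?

ON21et09

Latitude extended square 0; −1 → -1, wraps to 9, carry into subsquare.
Latitude subsquare u = 20; −1 → 19 = t.
The longitude characters are unchanged.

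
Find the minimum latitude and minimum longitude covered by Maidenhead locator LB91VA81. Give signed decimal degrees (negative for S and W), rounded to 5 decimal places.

-78.99583, 59.81667

Field L=11, B=1: +11·20° lon, +1·10° lat → SW at lon 40°, lat -80°.
Square 9, 1: +9·2° lon, +1·1° lat → SW at lon 58°, lat -79°.
Subsquare v=21, a=0: +21·0.0833333° lon, +0·0.0416667° lat → SW at lon 59.75°, lat -79°.
Extended square 8, 1: +8·0.00833333° lon, +1·0.00416667° lat → SW at lon 59.8167°, lat -78.9958°.
latitude -78.99583, longitude 59.81667.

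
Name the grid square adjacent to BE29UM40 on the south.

BE29ul49

Latitude extended square 0; −1 → -1, wraps to 9, carry into subsquare.
Latitude subsquare m = 12; −1 → 11 = l.
The longitude characters are unchanged.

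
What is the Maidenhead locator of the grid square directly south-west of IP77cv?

IP77bu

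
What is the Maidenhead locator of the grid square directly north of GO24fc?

GO24fd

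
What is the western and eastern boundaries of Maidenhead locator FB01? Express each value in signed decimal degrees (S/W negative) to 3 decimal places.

Field F=5, B=1: +5·20° lon, +1·10° lat → SW at lon -80°, lat -80°.
Square 0, 1: +0·2° lon, +1·1° lat → SW at lon -80°, lat -79°.
Cell spans 2° lon × 1° lat.
west -80.000, east -78.000.

-80.000, -78.000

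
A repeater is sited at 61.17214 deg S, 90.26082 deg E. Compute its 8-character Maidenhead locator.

Add 180° to longitude and 90° to latitude: 270.26082, 28.82786.
Field: 270.26082/20 → 13 → N, 28.82786/10 → 2 → C; chars NC.
Square: 10.26082/2 → 5, 8.82786/1 → 8; chars 58.
Subsquare: 0.26082/0.0833333 → 3 → d, 0.82786/0.0416667 → 19 → t; chars dt.
Extended square: 0.01082/0.00833333 → 1, 0.03619/0.00416667 → 8; chars 18.

NC58dt18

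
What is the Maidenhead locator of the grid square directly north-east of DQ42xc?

Longitude subsquare x = 23; +1 → 24, wraps to 0 = a, carry into square.
Longitude square 4; +1 → 5.
Latitude subsquare c = 2; +1 → 3 = d.

DQ52ad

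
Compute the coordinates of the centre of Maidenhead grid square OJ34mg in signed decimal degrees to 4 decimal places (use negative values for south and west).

4.2708, 107.0417

Field O=14, J=9: +14·20° lon, +9·10° lat → SW at lon 100°, lat 0°.
Square 3, 4: +3·2° lon, +4·1° lat → SW at lon 106°, lat 4°.
Subsquare m=12, g=6: +12·0.0833333° lon, +6·0.0416667° lat → SW at lon 107°, lat 4.25°.
Cell spans 0.0833333° lon × 0.0416667° lat. Centre is SW corner plus half of each.
latitude 4.2708, longitude 107.0417.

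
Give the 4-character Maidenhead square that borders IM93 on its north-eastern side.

Longitude square 9; +1 → 10, wraps to 0, carry into field.
Longitude field I = 8; +1 → 9 = J.
Latitude square 3; +1 → 4.

JM04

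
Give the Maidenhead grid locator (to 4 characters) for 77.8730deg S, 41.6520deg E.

LB02

Offset from 180°W / 90°S: lon 221.65°, lat 12.13°.
Field: 221.65/20 → 11 → L, 12.13/10 → 1 → B; chars LB.
Square: 1.65/2 → 0, 2.13/1 → 2; chars 02.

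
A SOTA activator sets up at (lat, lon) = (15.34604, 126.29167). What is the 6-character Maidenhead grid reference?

Add 180° to longitude and 90° to latitude: 306.2917, 105.3460.
Field (20°×10°, letters A–R): 306.2917/20 → 15 → P, 105.3460/10 → 10 → K; chars PK.
Square (2°×1°, digits 0–9): 6.2917/2 → 3, 5.3460/1 → 5; chars 35.
Subsquare (5′×2.5′, letters a–x): 0.2917/0.0833333 → 3 → d, 0.3460/0.0416667 → 8 → i; chars di.

PK35di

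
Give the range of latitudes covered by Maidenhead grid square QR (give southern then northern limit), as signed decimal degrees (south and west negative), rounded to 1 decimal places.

80.0, 90.0

Field Q=16, R=17: +16·20° lon, +17·10° lat → SW at lon 140°, lat 80°.
Cell spans 20° lon × 10° lat.
south 80.0, north 90.0.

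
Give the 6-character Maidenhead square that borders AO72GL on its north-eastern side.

AO72hm

Longitude subsquare g = 6; +1 → 7 = h.
Latitude subsquare l = 11; +1 → 12 = m.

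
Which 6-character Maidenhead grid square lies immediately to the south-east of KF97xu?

LF07at

Longitude subsquare x = 23; +1 → 24, wraps to 0 = a, carry into square.
Longitude square 9; +1 → 10, wraps to 0, carry into field.
Longitude field K = 10; +1 → 11 = L.
Latitude subsquare u = 20; −1 → 19 = t.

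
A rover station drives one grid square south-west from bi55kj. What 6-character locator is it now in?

Longitude subsquare k = 10; −1 → 9 = j.
Latitude subsquare j = 9; −1 → 8 = i.

BI55ji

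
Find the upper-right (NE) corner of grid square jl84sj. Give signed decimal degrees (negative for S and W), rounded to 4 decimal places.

24.4167, 17.5833

Field J=9, L=11: +9·20° lon, +11·10° lat → SW at lon 0°, lat 20°.
Square 8, 4: +8·2° lon, +4·1° lat → SW at lon 16°, lat 24°.
Subsquare s=18, j=9: +18·0.0833333° lon, +9·0.0416667° lat → SW at lon 17.5°, lat 24.375°.
Cell spans 0.0833333° lon × 0.0416667° lat. NE corner is SW corner plus one full cell.
latitude 24.4167, longitude 17.5833.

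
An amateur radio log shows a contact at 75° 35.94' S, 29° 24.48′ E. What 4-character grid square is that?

KB44

Offset from 180°W / 90°S: lon 209.41°, lat 14.40°.
Field (20°×10°, letters A–R): 209.41/20 → 10 → K, 14.40/10 → 1 → B; chars KB.
Square (2°×1°, digits 0–9): 9.41/2 → 4, 4.40/1 → 4; chars 44.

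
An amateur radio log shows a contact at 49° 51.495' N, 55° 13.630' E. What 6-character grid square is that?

LN79ou

Offset from 180°W / 90°S: lon 235.2272°, lat 139.8582°.
Field: 235.2272/20 → 11 → L, 139.8582/10 → 13 → N; chars LN.
Square: 15.2272/2 → 7, 9.8582/1 → 9; chars 79.
Subsquare: 1.2272/0.0833333 → 14 → o, 0.8582/0.0416667 → 20 → u; chars ou.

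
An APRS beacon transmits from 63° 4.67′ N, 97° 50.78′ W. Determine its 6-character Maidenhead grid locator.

Add 180° to longitude and 90° to latitude: 82.1537, 153.0778.
Field: 82.1537/20 → 4 → E, 153.0778/10 → 15 → P; chars EP.
Square: 2.1537/2 → 1, 3.0778/1 → 3; chars 13.
Subsquare: 0.1537/0.0833333 → 1 → b, 0.0778/0.0416667 → 1 → b; chars bb.

EP13bb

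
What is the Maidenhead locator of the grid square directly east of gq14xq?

Longitude subsquare x = 23; +1 → 24, wraps to 0 = a, carry into square.
Longitude square 1; +1 → 2.
The latitude characters are unchanged.

GQ24aq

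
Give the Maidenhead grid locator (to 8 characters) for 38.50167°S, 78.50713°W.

Shift to the Maidenhead origin (180°W, 90°S): lon 101.49287, lat 51.49833.
Field (20°×10°, letters A–R): lon ⌊101.49287/20⌋ = 5 → F; lat ⌊51.49833/10⌋ = 5 → F.
Square (2°×1°, digits 0–9): lon ⌊1.49287/2⌋ = 0; lat ⌊1.49833/1⌋ = 1.
Subsquare (5′×2.5′, letters a–x): lon ⌊1.49287/0.0833333⌋ = 17 → r; lat ⌊0.49833/0.0416667⌋ = 11 → l.
Extended square (30″×15″, digits 0–9): lon ⌊0.07620/0.00833333⌋ = 9; lat ⌊0.04000/0.00416667⌋ = 9.

FF01rl99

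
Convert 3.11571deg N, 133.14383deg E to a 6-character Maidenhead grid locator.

Shift to the Maidenhead origin (180°W, 90°S): lon 313.1438, lat 93.1157.
Field: 313.1438/20 → 15 → P, 93.1157/10 → 9 → J; chars PJ.
Square: 13.1438/2 → 6, 3.1157/1 → 3; chars 63.
Subsquare: 1.1438/0.0833333 → 13 → n, 0.1157/0.0416667 → 2 → c; chars nc.

PJ63nc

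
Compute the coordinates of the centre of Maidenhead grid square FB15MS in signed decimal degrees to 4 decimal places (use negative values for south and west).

Field F=5, B=1: +5·20° lon, +1·10° lat → SW at lon -80°, lat -80°.
Square 1, 5: +1·2° lon, +5·1° lat → SW at lon -78°, lat -75°.
Subsquare m=12, s=18: +12·0.0833333° lon, +18·0.0416667° lat → SW at lon -77°, lat -74.25°.
Cell spans 0.0833333° lon × 0.0416667° lat. Centre is SW corner plus half of each.
latitude -74.2292, longitude -76.9583.

-74.2292, -76.9583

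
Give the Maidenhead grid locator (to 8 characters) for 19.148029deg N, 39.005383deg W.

HK09ld95

Offset from 180°W / 90°S: lon 140.99462°, lat 109.14803°.
Field (20°×10°, letters A–R): lon ⌊140.99462/20⌋ = 7 → H; lat ⌊109.14803/10⌋ = 10 → K.
Square (2°×1°, digits 0–9): lon ⌊0.99462/2⌋ = 0; lat ⌊9.14803/1⌋ = 9.
Subsquare (5′×2.5′, letters a–x): lon ⌊0.99462/0.0833333⌋ = 11 → l; lat ⌊0.14803/0.0416667⌋ = 3 → d.
Extended square (30″×15″, digits 0–9): lon ⌊0.07795/0.00833333⌋ = 9; lat ⌊0.02303/0.00416667⌋ = 5.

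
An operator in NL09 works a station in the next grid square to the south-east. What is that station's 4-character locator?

NL18

Longitude square 0; +1 → 1.
Latitude square 9; −1 → 8.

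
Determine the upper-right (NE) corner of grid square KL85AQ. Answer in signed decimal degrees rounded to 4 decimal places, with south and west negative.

25.7083, 36.0833

Field K=10, L=11: +10·20° lon, +11·10° lat → SW at lon 20°, lat 20°.
Square 8, 5: +8·2° lon, +5·1° lat → SW at lon 36°, lat 25°.
Subsquare a=0, q=16: +0·0.0833333° lon, +16·0.0416667° lat → SW at lon 36°, lat 25.6667°.
Cell spans 0.0833333° lon × 0.0416667° lat. NE corner is SW corner plus one full cell.
latitude 25.7083, longitude 36.0833.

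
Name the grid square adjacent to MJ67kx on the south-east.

MJ67lw

Longitude subsquare k = 10; +1 → 11 = l.
Latitude subsquare x = 23; −1 → 22 = w.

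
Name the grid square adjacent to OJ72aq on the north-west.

Longitude subsquare a = 0; −1 → -1, wraps to 23 = x, carry into square.
Longitude square 7; −1 → 6.
Latitude subsquare q = 16; +1 → 17 = r.

OJ62xr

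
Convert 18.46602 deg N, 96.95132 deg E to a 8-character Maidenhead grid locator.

Offset from 180°W / 90°S: lon 276.95132°, lat 108.46602°.
Field: lon ⌊276.95132/20⌋ = 13 → N; lat ⌊108.46602/10⌋ = 10 → K.
Square: lon ⌊16.95132/2⌋ = 8; lat ⌊8.46602/1⌋ = 8.
Subsquare: lon ⌊0.95132/0.0833333⌋ = 11 → l; lat ⌊0.46602/0.0416667⌋ = 11 → l.
Extended square: lon ⌊0.03465/0.00833333⌋ = 4; lat ⌊0.00769/0.00416667⌋ = 1.

NK88ll41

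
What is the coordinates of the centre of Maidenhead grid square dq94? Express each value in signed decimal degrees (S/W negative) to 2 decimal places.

Field D=3, Q=16: +3·20° lon, +16·10° lat → SW at lon -120°, lat 70°.
Square 9, 4: +9·2° lon, +4·1° lat → SW at lon -102°, lat 74°.
Cell spans 2° lon × 1° lat. Centre is SW corner plus half of each.
latitude 74.50, longitude -101.00.

74.50, -101.00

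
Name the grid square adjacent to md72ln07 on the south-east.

MD72ln16

Longitude extended square 0; +1 → 1.
Latitude extended square 7; −1 → 6.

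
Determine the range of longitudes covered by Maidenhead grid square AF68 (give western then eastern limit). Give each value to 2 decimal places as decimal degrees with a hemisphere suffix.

Field A=0, F=5: +0·20° lon, +5·10° lat → SW at lon -180°, lat -40°.
Square 6, 8: +6·2° lon, +8·1° lat → SW at lon -168°, lat -32°.
Cell spans 2° lon × 1° lat.
west 168.00° W, east 166.00° W.

168.00° W, 166.00° W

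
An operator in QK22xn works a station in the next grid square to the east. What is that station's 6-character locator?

QK32an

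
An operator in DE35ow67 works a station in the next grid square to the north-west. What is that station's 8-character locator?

DE35ow58

Longitude extended square 6; −1 → 5.
Latitude extended square 7; +1 → 8.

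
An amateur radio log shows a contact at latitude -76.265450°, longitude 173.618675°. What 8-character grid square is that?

RB63tr46

Add 180° to longitude and 90° to latitude: 353.61867, 13.73455.
Field (20°×10°, letters A–R): lon ⌊353.61867/20⌋ = 17 → R; lat ⌊13.73455/10⌋ = 1 → B.
Square (2°×1°, digits 0–9): lon ⌊13.61867/2⌋ = 6; lat ⌊3.73455/1⌋ = 3.
Subsquare (5′×2.5′, letters a–x): lon ⌊1.61867/0.0833333⌋ = 19 → t; lat ⌊0.73455/0.0416667⌋ = 17 → r.
Extended square (30″×15″, digits 0–9): lon ⌊0.03534/0.00833333⌋ = 4; lat ⌊0.02622/0.00416667⌋ = 6.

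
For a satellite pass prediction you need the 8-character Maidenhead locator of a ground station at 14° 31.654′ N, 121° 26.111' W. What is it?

CK94gm76

Shift to the Maidenhead origin (180°W, 90°S): lon 58.56482, lat 104.52757.
Field: lon ⌊58.56482/20⌋ = 2 → C; lat ⌊104.52757/10⌋ = 10 → K.
Square: lon ⌊18.56482/2⌋ = 9; lat ⌊4.52757/1⌋ = 4.
Subsquare: lon ⌊0.56482/0.0833333⌋ = 6 → g; lat ⌊0.52757/0.0416667⌋ = 12 → m.
Extended square: lon ⌊0.06482/0.00833333⌋ = 7; lat ⌊0.02757/0.00416667⌋ = 6.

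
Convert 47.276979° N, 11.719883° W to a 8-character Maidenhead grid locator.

IN47dg36

Shift to the Maidenhead origin (180°W, 90°S): lon 168.28012, lat 137.27698.
Field: 168.28012/20 → 8 → I, 137.27698/10 → 13 → N; chars IN.
Square: 8.28012/2 → 4, 7.27698/1 → 7; chars 47.
Subsquare: 0.28012/0.0833333 → 3 → d, 0.27698/0.0416667 → 6 → g; chars dg.
Extended square: 0.03012/0.00833333 → 3, 0.02698/0.00416667 → 6; chars 36.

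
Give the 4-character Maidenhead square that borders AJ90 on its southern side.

Latitude square 0; −1 → -1, wraps to 9, carry into field.
Latitude field J = 9; −1 → 8 = I.
The longitude characters are unchanged.

AI99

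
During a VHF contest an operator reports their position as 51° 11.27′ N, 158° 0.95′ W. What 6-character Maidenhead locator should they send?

BO01xe

Shift to the Maidenhead origin (180°W, 90°S): lon 21.9842, lat 141.1878.
Field: lon ⌊21.9842/20⌋ = 1 → B; lat ⌊141.1878/10⌋ = 14 → O.
Square: lon ⌊1.9842/2⌋ = 0; lat ⌊1.1878/1⌋ = 1.
Subsquare: lon ⌊1.9842/0.0833333⌋ = 23 → x; lat ⌊0.1878/0.0416667⌋ = 4 → e.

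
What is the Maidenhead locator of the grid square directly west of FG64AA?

FG54xa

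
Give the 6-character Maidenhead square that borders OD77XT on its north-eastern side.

OD87au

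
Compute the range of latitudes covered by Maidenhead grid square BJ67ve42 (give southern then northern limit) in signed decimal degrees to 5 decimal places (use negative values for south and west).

7.17500, 7.17917

Field B=1, J=9: +1·20° lon, +9·10° lat → SW at lon -160°, lat 0°.
Square 6, 7: +6·2° lon, +7·1° lat → SW at lon -148°, lat 7°.
Subsquare v=21, e=4: +21·0.0833333° lon, +4·0.0416667° lat → SW at lon -146.25°, lat 7.16667°.
Extended square 4, 2: +4·0.00833333° lon, +2·0.00416667° lat → SW at lon -146.217°, lat 7.175°.
Cell spans 0.00833333° lon × 0.00416667° lat.
south 7.17500, north 7.17917.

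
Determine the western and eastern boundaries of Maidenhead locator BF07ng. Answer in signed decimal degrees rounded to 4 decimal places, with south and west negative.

-158.9167, -158.8333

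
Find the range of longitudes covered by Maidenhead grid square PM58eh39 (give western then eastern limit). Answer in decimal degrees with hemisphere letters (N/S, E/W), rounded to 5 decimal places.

130.35833° E, 130.36667° E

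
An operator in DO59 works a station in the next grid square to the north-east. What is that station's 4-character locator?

Longitude square 5; +1 → 6.
Latitude square 9; +1 → 10, wraps to 0, carry into field.
Latitude field O = 14; +1 → 15 = P.

DP60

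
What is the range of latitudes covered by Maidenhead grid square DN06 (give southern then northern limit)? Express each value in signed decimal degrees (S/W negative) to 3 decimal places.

Field D=3, N=13: +3·20° lon, +13·10° lat → SW at lon -120°, lat 40°.
Square 0, 6: +0·2° lon, +6·1° lat → SW at lon -120°, lat 46°.
Cell spans 2° lon × 1° lat.
south 46.000, north 47.000.

46.000, 47.000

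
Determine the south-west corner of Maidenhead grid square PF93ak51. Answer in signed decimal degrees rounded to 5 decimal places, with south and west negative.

Field P=15, F=5: +15·20° lon, +5·10° lat → SW at lon 120°, lat -40°.
Square 9, 3: +9·2° lon, +3·1° lat → SW at lon 138°, lat -37°.
Subsquare a=0, k=10: +0·0.0833333° lon, +10·0.0416667° lat → SW at lon 138°, lat -36.5833°.
Extended square 5, 1: +5·0.00833333° lon, +1·0.00416667° lat → SW at lon 138.042°, lat -36.5792°.
latitude -36.57917, longitude 138.04167.

-36.57917, 138.04167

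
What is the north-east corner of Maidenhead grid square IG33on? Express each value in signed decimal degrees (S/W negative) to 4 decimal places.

Field I=8, G=6: +8·20° lon, +6·10° lat → SW at lon -20°, lat -30°.
Square 3, 3: +3·2° lon, +3·1° lat → SW at lon -14°, lat -27°.
Subsquare o=14, n=13: +14·0.0833333° lon, +13·0.0416667° lat → SW at lon -12.8333°, lat -26.4583°.
Cell spans 0.0833333° lon × 0.0416667° lat. NE corner is SW corner plus one full cell.
latitude -26.4167, longitude -12.7500.

-26.4167, -12.7500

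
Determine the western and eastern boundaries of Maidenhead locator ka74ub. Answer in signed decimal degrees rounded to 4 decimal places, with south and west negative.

Field K=10, A=0: +10·20° lon, +0·10° lat → SW at lon 20°, lat -90°.
Square 7, 4: +7·2° lon, +4·1° lat → SW at lon 34°, lat -86°.
Subsquare u=20, b=1: +20·0.0833333° lon, +1·0.0416667° lat → SW at lon 35.6667°, lat -85.9583°.
Cell spans 0.0833333° lon × 0.0416667° lat.
west 35.6667, east 35.7500.

35.6667, 35.7500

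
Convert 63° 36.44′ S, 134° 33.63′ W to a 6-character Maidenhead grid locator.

CC26rj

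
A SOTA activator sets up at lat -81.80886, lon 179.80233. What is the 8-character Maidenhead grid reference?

RA98ve65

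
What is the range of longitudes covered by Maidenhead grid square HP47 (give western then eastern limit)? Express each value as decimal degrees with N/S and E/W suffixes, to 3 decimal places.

32.000° W, 30.000° W

Field H=7, P=15: +7·20° lon, +15·10° lat → SW at lon -40°, lat 60°.
Square 4, 7: +4·2° lon, +7·1° lat → SW at lon -32°, lat 67°.
Cell spans 2° lon × 1° lat.
west 32.000° W, east 30.000° W.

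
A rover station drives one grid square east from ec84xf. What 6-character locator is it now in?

EC94af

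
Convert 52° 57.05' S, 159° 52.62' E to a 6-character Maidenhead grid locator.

Add 180° to longitude and 90° to latitude: 339.8770, 37.0492.
Field (20°×10°, letters A–R): lon ⌊339.8770/20⌋ = 16 → Q; lat ⌊37.0492/10⌋ = 3 → D.
Square (2°×1°, digits 0–9): lon ⌊19.8770/2⌋ = 9; lat ⌊7.0492/1⌋ = 7.
Subsquare (5′×2.5′, letters a–x): lon ⌊1.8770/0.0833333⌋ = 22 → w; lat ⌊0.0492/0.0416667⌋ = 1 → b.

QD97wb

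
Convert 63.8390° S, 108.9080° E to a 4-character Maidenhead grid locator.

OC46

Offset from 180°W / 90°S: lon 288.91°, lat 26.16°.
Field: lon ⌊288.91/20⌋ = 14 → O; lat ⌊26.16/10⌋ = 2 → C.
Square: lon ⌊8.91/2⌋ = 4; lat ⌊6.16/1⌋ = 6.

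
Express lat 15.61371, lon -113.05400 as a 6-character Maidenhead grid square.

DK35lo

Add 180° to longitude and 90° to latitude: 66.9460, 105.6137.
Field: 66.9460/20 → 3 → D, 105.6137/10 → 10 → K; chars DK.
Square: 6.9460/2 → 3, 5.6137/1 → 5; chars 35.
Subsquare: 0.9460/0.0833333 → 11 → l, 0.6137/0.0416667 → 14 → o; chars lo.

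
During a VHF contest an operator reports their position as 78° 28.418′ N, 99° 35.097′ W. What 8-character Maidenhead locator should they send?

Shift to the Maidenhead origin (180°W, 90°S): lon 80.41505, lat 168.47363.
Field: lon ⌊80.41505/20⌋ = 4 → E; lat ⌊168.47363/10⌋ = 16 → Q.
Square: lon ⌊0.41505/2⌋ = 0; lat ⌊8.47363/1⌋ = 8.
Subsquare: lon ⌊0.41505/0.0833333⌋ = 4 → e; lat ⌊0.47363/0.0416667⌋ = 11 → l.
Extended square: lon ⌊0.08172/0.00833333⌋ = 9; lat ⌊0.01530/0.00416667⌋ = 3.

EQ08el93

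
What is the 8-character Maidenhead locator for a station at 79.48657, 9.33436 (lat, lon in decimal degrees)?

JQ49ql06

Add 180° to longitude and 90° to latitude: 189.33436, 169.48657.
Field: 189.33436/20 → 9 → J, 169.48657/10 → 16 → Q; chars JQ.
Square: 9.33436/2 → 4, 9.48657/1 → 9; chars 49.
Subsquare: 1.33436/0.0833333 → 16 → q, 0.48657/0.0416667 → 11 → l; chars ql.
Extended square: 0.00103/0.00833333 → 0, 0.02824/0.00416667 → 6; chars 06.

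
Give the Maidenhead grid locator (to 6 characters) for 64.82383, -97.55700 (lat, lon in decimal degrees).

Shift to the Maidenhead origin (180°W, 90°S): lon 82.4430, lat 154.8238.
Field: 82.4430/20 → 4 → E, 154.8238/10 → 15 → P; chars EP.
Square: 2.4430/2 → 1, 4.8238/1 → 4; chars 14.
Subsquare: 0.4430/0.0833333 → 5 → f, 0.8238/0.0416667 → 19 → t; chars ft.

EP14ft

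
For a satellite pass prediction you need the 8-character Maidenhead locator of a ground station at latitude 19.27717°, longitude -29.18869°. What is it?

Shift to the Maidenhead origin (180°W, 90°S): lon 150.81131, lat 109.27717.
Field: lon ⌊150.81131/20⌋ = 7 → H; lat ⌊109.27717/10⌋ = 10 → K.
Square: lon ⌊10.81131/2⌋ = 5; lat ⌊9.27717/1⌋ = 9.
Subsquare: lon ⌊0.81131/0.0833333⌋ = 9 → j; lat ⌊0.27717/0.0416667⌋ = 6 → g.
Extended square: lon ⌊0.06131/0.00833333⌋ = 7; lat ⌊0.02717/0.00416667⌋ = 6.

HK59jg76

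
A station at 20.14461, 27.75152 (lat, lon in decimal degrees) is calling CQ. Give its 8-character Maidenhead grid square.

Offset from 180°W / 90°S: lon 207.75152°, lat 110.14461°.
Field: 207.75152/20 → 10 → K, 110.14461/10 → 11 → L; chars KL.
Square: 7.75152/2 → 3, 0.14461/1 → 0; chars 30.
Subsquare: 1.75152/0.0833333 → 21 → v, 0.14461/0.0416667 → 3 → d; chars vd.
Extended square: 0.00152/0.00833333 → 0, 0.01961/0.00416667 → 4; chars 04.

KL30vd04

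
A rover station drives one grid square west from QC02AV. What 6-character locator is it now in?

Longitude subsquare a = 0; −1 → -1, wraps to 23 = x, carry into square.
Longitude square 0; −1 → -1, wraps to 9, carry into field.
Longitude field Q = 16; −1 → 15 = P.
The latitude characters are unchanged.

PC92xv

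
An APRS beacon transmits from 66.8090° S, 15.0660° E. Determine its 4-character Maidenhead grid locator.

JC73

Add 180° to longitude and 90° to latitude: 195.07, 23.19.
Field: lon ⌊195.07/20⌋ = 9 → J; lat ⌊23.19/10⌋ = 2 → C.
Square: lon ⌊15.07/2⌋ = 7; lat ⌊3.19/1⌋ = 3.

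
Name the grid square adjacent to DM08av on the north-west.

CM98xw

Longitude subsquare a = 0; −1 → -1, wraps to 23 = x, carry into square.
Longitude square 0; −1 → -1, wraps to 9, carry into field.
Longitude field D = 3; −1 → 2 = C.
Latitude subsquare v = 21; +1 → 22 = w.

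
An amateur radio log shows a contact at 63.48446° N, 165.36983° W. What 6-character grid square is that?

AP73hl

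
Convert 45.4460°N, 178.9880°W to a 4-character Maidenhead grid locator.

AN05

Offset from 180°W / 90°S: lon 1.01°, lat 135.45°.
Field: lon ⌊1.01/20⌋ = 0 → A; lat ⌊135.45/10⌋ = 13 → N.
Square: lon ⌊1.01/2⌋ = 0; lat ⌊5.45/1⌋ = 5.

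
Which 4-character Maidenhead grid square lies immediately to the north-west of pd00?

Longitude square 0; −1 → -1, wraps to 9, carry into field.
Longitude field P = 15; −1 → 14 = O.
Latitude square 0; +1 → 1.

OD91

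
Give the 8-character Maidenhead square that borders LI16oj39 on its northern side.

LI16ok30

Latitude extended square 9; +1 → 10, wraps to 0, carry into subsquare.
Latitude subsquare j = 9; +1 → 10 = k.
The longitude characters are unchanged.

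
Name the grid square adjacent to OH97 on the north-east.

Longitude square 9; +1 → 10, wraps to 0, carry into field.
Longitude field O = 14; +1 → 15 = P.
Latitude square 7; +1 → 8.

PH08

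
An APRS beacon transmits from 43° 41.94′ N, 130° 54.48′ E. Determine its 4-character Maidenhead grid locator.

PN53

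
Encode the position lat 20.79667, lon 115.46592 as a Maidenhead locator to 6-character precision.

Add 180° to longitude and 90° to latitude: 295.4659, 110.7967.
Field: lon ⌊295.4659/20⌋ = 14 → O; lat ⌊110.7967/10⌋ = 11 → L.
Square: lon ⌊15.4659/2⌋ = 7; lat ⌊0.7967/1⌋ = 0.
Subsquare: lon ⌊1.4659/0.0833333⌋ = 17 → r; lat ⌊0.7967/0.0416667⌋ = 19 → t.

OL70rt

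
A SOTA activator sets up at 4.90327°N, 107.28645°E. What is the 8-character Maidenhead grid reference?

Shift to the Maidenhead origin (180°W, 90°S): lon 287.28645, lat 94.90327.
Field (20°×10°, letters A–R): 287.28645/20 → 14 → O, 94.90327/10 → 9 → J; chars OJ.
Square (2°×1°, digits 0–9): 7.28645/2 → 3, 4.90327/1 → 4; chars 34.
Subsquare (5′×2.5′, letters a–x): 1.28645/0.0833333 → 15 → p, 0.90327/0.0416667 → 21 → v; chars pv.
Extended square (30″×15″, digits 0–9): 0.03645/0.00833333 → 4, 0.02827/0.00416667 → 6; chars 46.

OJ34pv46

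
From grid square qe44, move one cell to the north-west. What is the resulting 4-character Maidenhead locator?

QE35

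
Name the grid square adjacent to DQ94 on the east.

EQ04

Longitude square 9; +1 → 10, wraps to 0, carry into field.
Longitude field D = 3; +1 → 4 = E.
The latitude characters are unchanged.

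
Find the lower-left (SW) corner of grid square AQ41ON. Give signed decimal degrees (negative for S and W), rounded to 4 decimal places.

71.5417, -170.8333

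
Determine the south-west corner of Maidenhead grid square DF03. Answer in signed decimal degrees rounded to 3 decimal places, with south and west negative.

Field D=3, F=5: +3·20° lon, +5·10° lat → SW at lon -120°, lat -40°.
Square 0, 3: +0·2° lon, +3·1° lat → SW at lon -120°, lat -37°.
latitude -37.000, longitude -120.000.

-37.000, -120.000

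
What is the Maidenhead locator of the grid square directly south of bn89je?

BN89jd

Latitude subsquare e = 4; −1 → 3 = d.
The longitude characters are unchanged.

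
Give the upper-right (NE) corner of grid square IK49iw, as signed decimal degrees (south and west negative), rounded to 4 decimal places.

Field I=8, K=10: +8·20° lon, +10·10° lat → SW at lon -20°, lat 10°.
Square 4, 9: +4·2° lon, +9·1° lat → SW at lon -12°, lat 19°.
Subsquare i=8, w=22: +8·0.0833333° lon, +22·0.0416667° lat → SW at lon -11.3333°, lat 19.9167°.
Cell spans 0.0833333° lon × 0.0416667° lat. NE corner is SW corner plus one full cell.
latitude 19.9583, longitude -11.2500.

19.9583, -11.2500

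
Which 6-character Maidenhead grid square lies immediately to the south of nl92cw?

NL92cv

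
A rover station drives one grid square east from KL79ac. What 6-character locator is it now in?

KL79bc

Longitude subsquare a = 0; +1 → 1 = b.
The latitude characters are unchanged.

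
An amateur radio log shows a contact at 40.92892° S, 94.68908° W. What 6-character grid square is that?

Offset from 180°W / 90°S: lon 85.3109°, lat 49.0711°.
Field: 85.3109/20 → 4 → E, 49.0711/10 → 4 → E; chars EE.
Square: 5.3109/2 → 2, 9.0711/1 → 9; chars 29.
Subsquare: 1.3109/0.0833333 → 15 → p, 0.0711/0.0416667 → 1 → b; chars pb.

EE29pb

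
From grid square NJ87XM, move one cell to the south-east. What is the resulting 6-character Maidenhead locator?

NJ97al

Longitude subsquare x = 23; +1 → 24, wraps to 0 = a, carry into square.
Longitude square 8; +1 → 9.
Latitude subsquare m = 12; −1 → 11 = l.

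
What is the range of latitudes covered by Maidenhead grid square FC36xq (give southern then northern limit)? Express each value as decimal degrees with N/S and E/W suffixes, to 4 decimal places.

63.3333° S, 63.2917° S

Field F=5, C=2: +5·20° lon, +2·10° lat → SW at lon -80°, lat -70°.
Square 3, 6: +3·2° lon, +6·1° lat → SW at lon -74°, lat -64°.
Subsquare x=23, q=16: +23·0.0833333° lon, +16·0.0416667° lat → SW at lon -72.0833°, lat -63.3333°.
Cell spans 0.0833333° lon × 0.0416667° lat.
south 63.3333° S, north 63.2917° S.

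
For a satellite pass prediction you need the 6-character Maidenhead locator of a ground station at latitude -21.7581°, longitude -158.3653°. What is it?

BG08tf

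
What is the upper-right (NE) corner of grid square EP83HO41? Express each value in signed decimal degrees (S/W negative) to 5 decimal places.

63.59167, -83.37500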